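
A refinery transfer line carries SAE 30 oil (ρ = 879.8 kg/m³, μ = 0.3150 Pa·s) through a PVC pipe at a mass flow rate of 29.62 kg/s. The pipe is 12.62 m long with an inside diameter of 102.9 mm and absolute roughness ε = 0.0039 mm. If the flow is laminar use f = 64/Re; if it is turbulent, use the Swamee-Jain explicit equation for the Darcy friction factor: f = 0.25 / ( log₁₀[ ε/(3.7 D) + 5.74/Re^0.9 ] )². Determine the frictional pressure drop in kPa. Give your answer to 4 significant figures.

ΔP ≈ 48.64 kPa

A = πD²/4 = π(0.1029)²/4 = 0.008316 m²; mean velocity V = ṁ/(ρA) = 29.62/(879.8 · 0.008316) = 4.048 m/s.
Reynolds number Re = ρVD/μ = 879.8 · 4.048 · 0.1029 / 0.315 = 1164.
Re < 2300 → laminar flow, so f = 64/Re = 64/1164 = 0.05501 (the turbulent correlation is not needed).
Darcy-Weisbach: ΔP = f(L/D)(ρV²/2) = 0.05501·(12.62/0.1029)·(879.8·4.048²/2) = 0.05501·122.6·7210 = 4.864e+04 Pa.
ΔP = 4.864e+04 Pa = 48.64 kPa.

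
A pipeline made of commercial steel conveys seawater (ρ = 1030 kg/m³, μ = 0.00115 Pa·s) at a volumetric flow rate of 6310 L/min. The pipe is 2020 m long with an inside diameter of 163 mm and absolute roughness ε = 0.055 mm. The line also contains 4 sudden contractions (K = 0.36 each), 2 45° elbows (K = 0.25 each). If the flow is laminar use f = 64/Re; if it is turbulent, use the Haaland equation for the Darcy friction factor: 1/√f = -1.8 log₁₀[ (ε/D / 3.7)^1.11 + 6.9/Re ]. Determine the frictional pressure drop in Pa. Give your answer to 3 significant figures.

Q = 6310 L/min = 6310/60000 = 0.1052 m³/s.
Cross-sectional area A = πD²/4 = π(0.163)²/4 = 0.02087 m²; mean velocity V = Q/A = 0.1052/0.02087 = 5.04 m/s.
Reynolds number Re = ρVD/μ = 1030 · 5.04 · 0.163 / 0.00115 = 7.358e+05.
Re > 4000 → turbulent. Relative roughness ε/D = 5.5e-05/0.163 = 0.000337. Haaland: 1/√f = -1.8 log₁₀[(0.000337/3.7)^1.11 + 6.9/7.358e+05] = -1.8 log₁₀[3.28e-05 + 9.38e-06] = 7.875, so f = 0.01612.
Total minor-loss coefficient ΣK = 4·0.36 + 2·0.25 = 1.94.
ΔP = [f·L/D + ΣK]·(ρV²/2) = [0.01612·2020/0.163 + 1.94]·(1030·5.04²/2) = [199.8 + 1.94]·1.308e+04 = 2.639e+06 Pa.

ΔP ≈ 2.64×10^6 Pa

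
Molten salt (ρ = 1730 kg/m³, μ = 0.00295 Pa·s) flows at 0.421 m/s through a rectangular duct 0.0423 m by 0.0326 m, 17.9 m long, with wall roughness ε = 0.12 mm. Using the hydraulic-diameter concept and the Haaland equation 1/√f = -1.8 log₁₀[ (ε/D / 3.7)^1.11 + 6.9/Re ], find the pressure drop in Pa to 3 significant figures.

Hydraulic diameter D_h = 4A/P = 4·(0.0423·0.0326)/(2·(0.0423+0.0326)) = 0.005516/0.1498 = 0.03682 m.
Re = ρVD_h/μ = 1730·0.421·0.03682/0.00295 = 9091.
ε/D_h = 0.00012/0.03682 = 0.00326; Haaland gives 1/√f = -1.8 log₁₀[0.000406+0.000759] = 5.28, so f = 0.03586.
ΔP = f(L/D_h)(ρV²/2) = 0.03586·17.9/0.03682·153.3 = 2673 Pa.

ΔP ≈ 2670 Pa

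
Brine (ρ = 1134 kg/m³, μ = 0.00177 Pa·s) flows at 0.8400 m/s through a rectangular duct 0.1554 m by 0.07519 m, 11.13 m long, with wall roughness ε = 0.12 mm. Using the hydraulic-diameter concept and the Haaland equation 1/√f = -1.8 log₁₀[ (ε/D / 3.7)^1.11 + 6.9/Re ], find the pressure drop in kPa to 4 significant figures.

ΔP ≈ 1.054 kPa

Hydraulic diameter D_h = 4A/P = 4·(0.1554·0.07519)/(2·(0.1554+0.07519)) = 0.04674/0.4612 = 0.1013 m.
Re = ρVD_h/μ = 1134·0.84·0.1013/0.00177 = 5.454e+04.
ε/D_h = 0.00012/0.1013 = 0.00118; Haaland gives 1/√f = -1.8 log₁₀[0.000132+0.000127] = 6.457, so f = 0.02398.
ΔP = f(L/D_h)(ρV²/2) = 0.02398·11.13/0.1013·400.1 = 1054 Pa.
ΔP = 1.054 kPa.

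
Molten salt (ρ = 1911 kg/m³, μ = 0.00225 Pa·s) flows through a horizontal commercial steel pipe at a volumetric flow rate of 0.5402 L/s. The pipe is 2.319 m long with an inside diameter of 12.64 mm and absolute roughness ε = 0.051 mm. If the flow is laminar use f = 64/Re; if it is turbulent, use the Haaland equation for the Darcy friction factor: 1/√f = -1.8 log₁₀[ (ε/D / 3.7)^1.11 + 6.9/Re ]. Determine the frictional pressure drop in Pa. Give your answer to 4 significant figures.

ΔP ≈ 99300 Pa

Q = 0.5402 L/s = 0.5402/1000 = 0.0005402 m³/s.
Cross-sectional area A = πD²/4 = π(0.01264)²/4 = 0.0001255 m²; mean velocity V = Q/A = 0.0005402/0.0001255 = 4.305 m/s.
Reynolds number Re = ρVD/μ = 1911 · 4.305 · 0.01264 / 0.00225 = 4.622e+04.
Re > 4000 → turbulent. Relative roughness ε/D = 5.1e-05/0.01264 = 0.00403. Haaland: 1/√f = -1.8 log₁₀[(0.00403/3.7)^1.11 + 6.9/4.622e+04] = -1.8 log₁₀[0.000515 + 0.000149] = 5.72, so f = 0.03057.
Darcy-Weisbach: ΔP = f(L/D)(ρV²/2) = 0.03057·(2.319/0.01264)·(1911·4.305²/2) = 0.03057·183.5·1.771e+04 = 9.93e+04 Pa.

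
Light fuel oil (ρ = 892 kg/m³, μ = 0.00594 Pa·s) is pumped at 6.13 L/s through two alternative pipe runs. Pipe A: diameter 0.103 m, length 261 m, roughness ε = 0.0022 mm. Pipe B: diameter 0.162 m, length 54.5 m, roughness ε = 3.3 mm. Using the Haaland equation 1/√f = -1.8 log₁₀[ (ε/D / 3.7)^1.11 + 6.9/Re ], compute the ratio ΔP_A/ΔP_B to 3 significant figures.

Pipe A: V = Q/A = 0.00613/0.008332 = 0.7357 m/s; Re = 1.138e+04; ε/D = 2.14e-05; Haaland → f = 0.02984; ΔP_A = f(L/D)(ρV²/2) = 1.825e+04 Pa.
Pipe B: V = Q/A = 0.00613/0.02061 = 0.2974 m/s; Re = 7235; ε/D = 0.0204; Haaland → f = 0.05397; ΔP_B = f(L/D)(ρV²/2) = 716.2 Pa.
ΔP_A/ΔP_B = 1.825e+04/716.2 = 25.5.

ΔP_A/ΔP_B ≈ 25.5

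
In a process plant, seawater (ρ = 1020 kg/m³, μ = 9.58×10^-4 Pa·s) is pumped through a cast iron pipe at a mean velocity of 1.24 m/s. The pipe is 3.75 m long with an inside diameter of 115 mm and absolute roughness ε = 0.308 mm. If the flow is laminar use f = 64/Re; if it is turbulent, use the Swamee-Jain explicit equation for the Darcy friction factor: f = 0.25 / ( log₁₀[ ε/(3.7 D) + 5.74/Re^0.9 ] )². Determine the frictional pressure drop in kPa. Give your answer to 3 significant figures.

Reynolds number Re = ρVD/μ = 1020 · 1.24 · 0.115 / 0.000958 = 1.518e+05.
Re > 4000 → turbulent. Relative roughness ε/D = 0.000308/0.115 = 0.00268. Swamee-Jain: f = 0.25/(log₁₀[0.00268/3.7 + 5.74/1.518e+05^0.9])² = 0.25/(log₁₀[0.000724 + 0.000125])² = 0.25/(-3.071)² = 0.0265.
Darcy-Weisbach: ΔP = f(L/D)(ρV²/2) = 0.0265·(3.75/0.115)·(1020·1.24²/2) = 0.0265·32.61·784.2 = 677.7 Pa.
ΔP = 677.7 Pa = 0.678 kPa.

ΔP ≈ 0.678 kPa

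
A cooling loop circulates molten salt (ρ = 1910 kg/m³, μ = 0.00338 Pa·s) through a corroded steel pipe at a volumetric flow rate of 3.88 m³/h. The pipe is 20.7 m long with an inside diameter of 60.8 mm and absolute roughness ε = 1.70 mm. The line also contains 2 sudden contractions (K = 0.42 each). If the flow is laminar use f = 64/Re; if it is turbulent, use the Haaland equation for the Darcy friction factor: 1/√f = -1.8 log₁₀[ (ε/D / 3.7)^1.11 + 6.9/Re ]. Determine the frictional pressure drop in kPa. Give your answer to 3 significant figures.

Q = 3.88 m³/h = 3.88/3600 = 0.001078 m³/s.
Cross-sectional area A = πD²/4 = π(0.0608)²/4 = 0.002903 m²; mean velocity V = Q/A = 0.001078/0.002903 = 0.3712 m/s.
Reynolds number Re = ρVD/μ = 1910 · 0.3712 · 0.0608 / 0.00338 = 1.275e+04.
Re > 4000 → turbulent. Relative roughness ε/D = 0.0017/0.0608 = 0.028. Haaland: 1/√f = -1.8 log₁₀[(0.028/3.7)^1.11 + 6.9/1.275e+04] = -1.8 log₁₀[0.00442 + 0.000541] = 4.149, so f = 0.0581.
Total minor-loss coefficient ΣK = 2·0.42 = 0.84.
ΔP = [f·L/D + ΣK]·(ρV²/2) = [0.0581·20.7/0.0608 + 0.84]·(1910·0.3712²/2) = [19.78 + 0.84]·131.6 = 2714 Pa.
ΔP = 2714 Pa = 2.71 kPa.

ΔP ≈ 2.71 kPa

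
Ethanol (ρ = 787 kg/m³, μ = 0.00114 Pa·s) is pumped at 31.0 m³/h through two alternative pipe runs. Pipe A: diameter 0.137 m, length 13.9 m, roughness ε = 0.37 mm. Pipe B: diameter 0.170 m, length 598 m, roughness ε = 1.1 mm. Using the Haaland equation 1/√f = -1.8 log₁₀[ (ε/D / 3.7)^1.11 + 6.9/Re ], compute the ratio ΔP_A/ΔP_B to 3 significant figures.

Pipe A: V = Q/A = 0.008611/0.01474 = 0.5842 m/s; Re = 5.525e+04; ε/D = 0.0027; Haaland → f = 0.02763; ΔP_A = f(L/D)(ρV²/2) = 376.4 Pa.
Pipe B: V = Q/A = 0.008611/0.0227 = 0.3794 m/s; Re = 4.452e+04; ε/D = 0.00647; Haaland → f = 0.03454; ΔP_B = f(L/D)(ρV²/2) = 6881 Pa.
ΔP_A/ΔP_B = 376.4/6881 = 0.0547.

ΔP_A/ΔP_B ≈ 0.0547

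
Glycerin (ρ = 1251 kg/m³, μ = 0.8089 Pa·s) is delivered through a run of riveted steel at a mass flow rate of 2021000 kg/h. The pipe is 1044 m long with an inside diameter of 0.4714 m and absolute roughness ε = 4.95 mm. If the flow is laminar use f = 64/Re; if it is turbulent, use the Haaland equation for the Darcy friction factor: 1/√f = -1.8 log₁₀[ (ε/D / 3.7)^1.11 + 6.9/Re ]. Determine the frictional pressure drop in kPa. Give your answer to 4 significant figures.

ΔP ≈ 312.7 kPa

ṁ = 2021000 kg/h = 2021000/3600 = 561.4 kg/s.
A = πD²/4 = π(0.4714)²/4 = 0.1745 m²; mean velocity V = ṁ/(ρA) = 561.4/(1251 · 0.1745) = 2.571 m/s.
Reynolds number Re = ρVD/μ = 1251 · 2.571 · 0.4714 / 0.809 = 1875.
Re < 2300 → laminar flow, so f = 64/Re = 64/1875 = 0.03414 (the turbulent correlation is not needed).
Darcy-Weisbach: ΔP = f(L/D)(ρV²/2) = 0.03414·(1044/0.4714)·(1251·2.571²/2) = 0.03414·2215·4135 = 3.127e+05 Pa.
ΔP = 3.127e+05 Pa = 312.7 kPa.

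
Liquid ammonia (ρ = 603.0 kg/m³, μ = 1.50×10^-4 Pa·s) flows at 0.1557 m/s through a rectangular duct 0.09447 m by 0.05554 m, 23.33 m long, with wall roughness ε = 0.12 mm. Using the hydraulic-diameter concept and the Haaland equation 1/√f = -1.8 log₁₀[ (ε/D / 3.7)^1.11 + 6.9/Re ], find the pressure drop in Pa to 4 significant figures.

ΔP ≈ 63.30 Pa

Hydraulic diameter D_h = 4A/P = 4·(0.09447·0.05554)/(2·(0.09447+0.05554)) = 0.02099/0.3 = 0.06995 m.
Re = ρVD_h/μ = 603·0.1557·0.06995/0.00015 = 4.378e+04.
ε/D_h = 0.00012/0.06995 = 0.00172; Haaland gives 1/√f = -1.8 log₁₀[0.000199+0.000158] = 6.206, so f = 0.02597.
ΔP = f(L/D_h)(ρV²/2) = 0.02597·23.33/0.06995·7.309 = 63.3 Pa.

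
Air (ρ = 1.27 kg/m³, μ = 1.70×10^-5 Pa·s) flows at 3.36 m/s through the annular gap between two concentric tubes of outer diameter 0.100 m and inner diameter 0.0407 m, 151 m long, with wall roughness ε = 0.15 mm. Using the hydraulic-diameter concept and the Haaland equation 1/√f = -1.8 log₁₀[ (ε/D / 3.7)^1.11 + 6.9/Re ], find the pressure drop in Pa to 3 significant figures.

ΔP ≈ 581 Pa

Hydraulic diameter D_h = 4A/P = D_o - D_i = 0.1 - 0.0407 = 0.0593 m.
Re = ρVD_h/μ = 1.27·3.36·0.0593/1.7e-05 = 1.488e+04.
ε/D_h = 0.00015/0.0593 = 0.00253; Haaland gives 1/√f = -1.8 log₁₀[0.000307+0.000464] = 5.604, so f = 0.03184.
ΔP = f(L/D_h)(ρV²/2) = 0.03184·151/0.0593·7.169 = 581.3 Pa.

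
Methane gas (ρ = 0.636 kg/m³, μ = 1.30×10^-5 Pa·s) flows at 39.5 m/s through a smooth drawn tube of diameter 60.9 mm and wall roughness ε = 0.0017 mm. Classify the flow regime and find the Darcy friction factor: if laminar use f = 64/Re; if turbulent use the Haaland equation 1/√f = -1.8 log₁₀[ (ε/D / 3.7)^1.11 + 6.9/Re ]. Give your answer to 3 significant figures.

Re = ρVD/μ = 0.636·39.5·0.0609/1.3e-05 = 1.177e+05.
Re > 4000 → turbulent. ε/D = 1.7e-06/0.0609 = 2.79e-05; Haaland: 1/√f = -1.8 log₁₀[2.06e-06 + 5.86e-05] = 7.59, so f = 0.01736.

f ≈ 0.0174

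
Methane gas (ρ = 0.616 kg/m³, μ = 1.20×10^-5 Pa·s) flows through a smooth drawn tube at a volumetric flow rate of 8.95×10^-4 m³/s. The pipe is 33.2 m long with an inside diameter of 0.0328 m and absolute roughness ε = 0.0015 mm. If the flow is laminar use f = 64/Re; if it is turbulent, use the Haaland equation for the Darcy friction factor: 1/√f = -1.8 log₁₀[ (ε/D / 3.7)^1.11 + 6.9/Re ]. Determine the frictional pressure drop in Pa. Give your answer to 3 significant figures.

ΔP ≈ 12.6 Pa

Cross-sectional area A = πD²/4 = π(0.0328)²/4 = 0.000845 m²; mean velocity V = Q/A = 0.000895/0.000845 = 1.059 m/s.
Reynolds number Re = ρVD/μ = 0.616 · 1.059 · 0.0328 / 1.2e-05 = 1783.
Re < 2300 → laminar flow, so f = 64/Re = 64/1783 = 0.03589 (the turbulent correlation is not needed).
Darcy-Weisbach: ΔP = f(L/D)(ρV²/2) = 0.03589·(33.2/0.0328)·(0.616·1.059²/2) = 0.03589·1012·0.3456 = 12.55 Pa.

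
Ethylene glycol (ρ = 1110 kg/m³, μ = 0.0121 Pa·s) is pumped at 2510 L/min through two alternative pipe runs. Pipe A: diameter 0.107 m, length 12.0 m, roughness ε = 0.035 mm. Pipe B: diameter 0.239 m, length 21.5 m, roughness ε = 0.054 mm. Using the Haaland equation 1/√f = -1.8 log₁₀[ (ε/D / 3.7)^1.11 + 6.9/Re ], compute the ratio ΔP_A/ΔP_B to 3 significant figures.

Pipe A: V = Q/A = 0.04183/0.008992 = 4.652 m/s; Re = 4.567e+04; ε/D = 0.000327; Haaland → f = 0.02209; ΔP_A = f(L/D)(ρV²/2) = 2.976e+04 Pa.
Pipe B: V = Q/A = 0.04183/0.04486 = 0.9325 m/s; Re = 2.044e+04; ε/D = 0.000226; Haaland → f = 0.026; ΔP_B = f(L/D)(ρV²/2) = 1129 Pa.
ΔP_A/ΔP_B = 2.976e+04/1129 = 26.4.

ΔP_A/ΔP_B ≈ 26.4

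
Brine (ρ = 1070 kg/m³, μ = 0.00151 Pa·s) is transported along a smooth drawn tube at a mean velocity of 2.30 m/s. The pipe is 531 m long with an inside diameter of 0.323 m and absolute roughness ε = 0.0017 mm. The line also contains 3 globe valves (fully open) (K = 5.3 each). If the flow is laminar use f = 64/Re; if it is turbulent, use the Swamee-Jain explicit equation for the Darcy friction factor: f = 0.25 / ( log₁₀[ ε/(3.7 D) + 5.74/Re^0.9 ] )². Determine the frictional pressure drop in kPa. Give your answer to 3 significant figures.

Reynolds number Re = ρVD/μ = 1070 · 2.3 · 0.323 / 0.00151 = 5.264e+05.
Re > 4000 → turbulent. Relative roughness ε/D = 1.7e-06/0.323 = 5.26e-06. Swamee-Jain: f = 0.25/(log₁₀[5.26e-06/3.7 + 5.74/5.264e+05^0.9])² = 0.25/(log₁₀[1.42e-06 + 4.07e-05])² = 0.25/(-4.375)² = 0.01306.
Total minor-loss coefficient ΣK = 3·5.3 = 15.9.
ΔP = [f·L/D + ΣK]·(ρV²/2) = [0.01306·531/0.323 + 15.9]·(1070·2.3²/2) = [21.47 + 15.9]·2830 = 1.058e+05 Pa.
ΔP = 1.058e+05 Pa = 106 kPa.

ΔP ≈ 106 kPa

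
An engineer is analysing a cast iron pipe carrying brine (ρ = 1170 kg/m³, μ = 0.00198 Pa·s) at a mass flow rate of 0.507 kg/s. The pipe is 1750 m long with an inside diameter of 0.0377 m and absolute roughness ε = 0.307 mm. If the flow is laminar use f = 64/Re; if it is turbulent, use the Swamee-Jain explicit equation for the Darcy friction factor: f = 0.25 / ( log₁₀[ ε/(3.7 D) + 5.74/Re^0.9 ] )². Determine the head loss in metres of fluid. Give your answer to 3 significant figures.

A = πD²/4 = π(0.0377)²/4 = 0.001116 m²; mean velocity V = ṁ/(ρA) = 0.507/(1170 · 0.001116) = 0.3882 m/s.
Reynolds number Re = ρVD/μ = 1170 · 0.3882 · 0.0377 / 0.00198 = 8648.
Re > 4000 → turbulent. Relative roughness ε/D = 0.000307/0.0377 = 0.00814. Swamee-Jain: f = 0.25/(log₁₀[0.00814/3.7 + 5.74/8648^0.9])² = 0.25/(log₁₀[0.0022 + 0.00164])² = 0.25/(-2.415)² = 0.04286.
Darcy-Weisbach: ΔP = f(L/D)(ρV²/2) = 0.04286·(1750/0.0377)·(1170·0.3882²/2) = 0.04286·4.642e+04·88.16 = 1.754e+05 Pa.
Head loss h_f = ΔP/(ρg) = 1.754e+05/(1170·9.81) = 15.3 m.

h_f ≈ 15.3 m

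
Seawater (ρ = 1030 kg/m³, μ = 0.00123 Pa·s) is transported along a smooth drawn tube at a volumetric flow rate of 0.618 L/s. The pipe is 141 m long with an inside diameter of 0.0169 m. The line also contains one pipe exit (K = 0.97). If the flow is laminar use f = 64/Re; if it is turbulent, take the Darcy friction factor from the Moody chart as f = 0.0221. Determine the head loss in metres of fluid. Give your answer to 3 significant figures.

h_f ≈ 71.7 m

Q = 0.618 L/s = 0.618/1000 = 0.000618 m³/s.
Cross-sectional area A = πD²/4 = π(0.0169)²/4 = 0.0002243 m²; mean velocity V = Q/A = 0.000618/0.0002243 = 2.755 m/s.
Reynolds number Re = ρVD/μ = 1030 · 2.755 · 0.0169 / 0.00123 = 3.899e+04.
Re > 4000 → turbulent; use the Moody-chart value f = 0.0221.
Total minor-loss coefficient ΣK = 1·0.97 = 0.97.
ΔP = [f·L/D + ΣK]·(ρV²/2) = [0.0221·141/0.0169 + 0.97]·(1030·2.755²/2) = [184.4 + 0.97]·3909 = 7.245e+05 Pa.
Head loss h_f = ΔP/(ρg) = 7.245e+05/(1030·9.81) = 71.7 m.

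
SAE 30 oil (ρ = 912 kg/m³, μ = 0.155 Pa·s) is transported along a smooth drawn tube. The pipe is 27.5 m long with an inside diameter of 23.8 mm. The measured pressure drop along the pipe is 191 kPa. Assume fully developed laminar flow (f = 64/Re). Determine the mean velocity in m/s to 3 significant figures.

For laminar flow, f = 64/Re with Re = ρVD/μ, so Darcy-Weisbach reduces to ΔP = 32μLV/D². Solving for V: V = ΔP·D²/(32μL) = 1.91e+05·(0.0238)²/(32·0.155·27.5) = 0.7932 m/s.
Check: Re = ρVD/μ = 912·0.7932·0.0238/0.155 = 111.1 < 2300, so the laminar assumption holds.

V ≈ 0.793 m/s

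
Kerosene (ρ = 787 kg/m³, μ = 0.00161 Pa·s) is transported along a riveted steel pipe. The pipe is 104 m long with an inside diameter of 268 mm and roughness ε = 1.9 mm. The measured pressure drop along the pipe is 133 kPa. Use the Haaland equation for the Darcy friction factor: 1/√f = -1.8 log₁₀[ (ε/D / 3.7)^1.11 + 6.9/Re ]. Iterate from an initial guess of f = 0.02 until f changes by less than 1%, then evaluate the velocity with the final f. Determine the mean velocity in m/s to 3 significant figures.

V ≈ 5.06 m/s

Rearranging Darcy-Weisbach: V = √(2·ΔP·D/(f·L·ρ)). With ε/D = 0.0019/0.268 = 0.00709, iterate starting from f = 0.02:
  f = 0.02 → V = √(2·1.33e+05·0.268/(0.02·104·787)) = 6.599 m/s; Re = ρVD/μ = 8.645e+05; f → 0.034
  f = 0.034 → V = 5.061 m/s; Re = 6.631e+05; f → 0.03402
Converged (Δf/f < 1%). With the final f = 0.03402: V = √(2·1.33e+05·0.268/(0.03402·104·787)) = 5.06 m/s.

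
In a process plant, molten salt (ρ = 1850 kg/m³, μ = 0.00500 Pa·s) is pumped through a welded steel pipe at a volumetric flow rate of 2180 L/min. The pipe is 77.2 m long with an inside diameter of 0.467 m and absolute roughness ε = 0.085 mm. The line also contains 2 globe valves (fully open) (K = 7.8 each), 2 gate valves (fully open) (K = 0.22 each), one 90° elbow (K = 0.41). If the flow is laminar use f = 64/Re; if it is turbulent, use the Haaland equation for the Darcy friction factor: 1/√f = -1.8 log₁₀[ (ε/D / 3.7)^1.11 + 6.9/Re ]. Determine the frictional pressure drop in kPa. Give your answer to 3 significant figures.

ΔP ≈ 0.841 kPa

Q = 2180 L/min = 2180/60000 = 0.03633 m³/s.
Cross-sectional area A = πD²/4 = π(0.467)²/4 = 0.1713 m²; mean velocity V = Q/A = 0.03633/0.1713 = 0.2121 m/s.
Reynolds number Re = ρVD/μ = 1850 · 0.2121 · 0.467 / 0.005 = 3.665e+04.
Re > 4000 → turbulent. Relative roughness ε/D = 8.5e-05/0.467 = 0.000182. Haaland: 1/√f = -1.8 log₁₀[(0.000182/3.7)^1.11 + 6.9/3.665e+04] = -1.8 log₁₀[1.65e-05 + 0.000188] = 6.64, so f = 0.02268.
Total minor-loss coefficient ΣK = 2·7.8 + 2·0.22 + 1·0.41 = 16.4.
ΔP = [f·L/D + ΣK]·(ρV²/2) = [0.02268·77.2/0.467 + 16.4]·(1850·0.2121²/2) = [3.75 + 16.4]·41.62 = 840.7 Pa.
ΔP = 840.7 Pa = 0.841 kPa.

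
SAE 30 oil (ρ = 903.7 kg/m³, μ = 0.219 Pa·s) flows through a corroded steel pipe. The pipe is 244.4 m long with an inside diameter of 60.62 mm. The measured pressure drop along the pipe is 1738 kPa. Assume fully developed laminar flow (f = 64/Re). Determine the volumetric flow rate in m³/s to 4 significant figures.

Q ≈ 0.01076 m³/s

For laminar flow, f = 64/Re with Re = ρVD/μ, so Darcy-Weisbach reduces to ΔP = 32μLV/D². Solving for V: V = ΔP·D²/(32μL) = 1.738e+06·(0.06062)²/(32·0.219·244.4) = 3.729 m/s.
Check: Re = ρVD/μ = 903.7·3.729·0.06062/0.219 = 932.8 < 2300, so the laminar assumption holds.
Q = V·A = 3.729·(π/4·0.06062²) = 0.01076 m³/s = 0.01076 m³/s.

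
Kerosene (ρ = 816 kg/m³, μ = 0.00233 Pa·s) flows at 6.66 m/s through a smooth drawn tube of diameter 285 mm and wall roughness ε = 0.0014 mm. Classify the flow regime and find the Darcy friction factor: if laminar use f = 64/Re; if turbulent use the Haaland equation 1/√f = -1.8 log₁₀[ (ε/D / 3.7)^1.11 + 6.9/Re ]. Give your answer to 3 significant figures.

Re = ρVD/μ = 816·6.66·0.285/0.00233 = 6.647e+05.
Re > 4000 → turbulent. ε/D = 1.4e-06/0.285 = 4.91e-06; Haaland: 1/√f = -1.8 log₁₀[3e-07 + 1.04e-05] = 8.949, so f = 0.01249.

f ≈ 0.0125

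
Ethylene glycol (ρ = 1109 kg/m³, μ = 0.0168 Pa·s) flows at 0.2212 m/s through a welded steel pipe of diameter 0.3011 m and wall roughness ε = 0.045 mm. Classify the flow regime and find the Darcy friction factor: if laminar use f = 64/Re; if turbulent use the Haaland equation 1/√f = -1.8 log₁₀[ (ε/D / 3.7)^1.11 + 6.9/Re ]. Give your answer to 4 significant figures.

f ≈ 0.03935

Re = ρVD/μ = 1109·0.2212·0.3011/0.0168 = 4397.
Re > 4000 → turbulent. ε/D = 4.5e-05/0.3011 = 0.000149; Haaland: 1/√f = -1.8 log₁₀[1.33e-05 + 0.00157] = 5.041, so f = 0.03935.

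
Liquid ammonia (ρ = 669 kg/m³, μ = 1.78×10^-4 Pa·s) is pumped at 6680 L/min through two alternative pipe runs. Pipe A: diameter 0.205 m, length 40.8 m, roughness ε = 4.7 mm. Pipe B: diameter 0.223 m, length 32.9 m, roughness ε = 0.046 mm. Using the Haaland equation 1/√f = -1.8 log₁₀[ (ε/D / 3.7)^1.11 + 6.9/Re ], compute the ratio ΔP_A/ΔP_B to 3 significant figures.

Pipe A: V = Q/A = 0.1113/0.03301 = 3.373 m/s; Re = 2.599e+06; ε/D = 0.0229; Haaland → f = 0.0514; ΔP_A = f(L/D)(ρV²/2) = 3.893e+04 Pa.
Pipe B: V = Q/A = 0.1113/0.03906 = 2.851 m/s; Re = 2.389e+06; ε/D = 0.000206; Haaland → f = 0.01421; ΔP_B = f(L/D)(ρV²/2) = 5699 Pa.
ΔP_A/ΔP_B = 3.893e+04/5699 = 6.83.

ΔP_A/ΔP_B ≈ 6.83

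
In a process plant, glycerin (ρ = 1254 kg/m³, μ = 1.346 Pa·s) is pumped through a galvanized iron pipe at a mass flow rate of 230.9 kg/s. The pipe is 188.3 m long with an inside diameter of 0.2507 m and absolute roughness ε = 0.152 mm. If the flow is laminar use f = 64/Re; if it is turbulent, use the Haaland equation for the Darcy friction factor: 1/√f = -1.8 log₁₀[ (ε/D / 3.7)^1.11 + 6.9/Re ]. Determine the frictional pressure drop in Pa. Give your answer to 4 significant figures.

ΔP ≈ 481400 Pa

A = πD²/4 = π(0.2507)²/4 = 0.04936 m²; mean velocity V = ṁ/(ρA) = 230.9/(1254 · 0.04936) = 3.73 m/s.
Reynolds number Re = ρVD/μ = 1254 · 3.73 · 0.2507 / 1.35 = 871.2.
Re < 2300 → laminar flow, so f = 64/Re = 64/871.2 = 0.07346 (the turbulent correlation is not needed).
Darcy-Weisbach: ΔP = f(L/D)(ρV²/2) = 0.07346·(188.3/0.2507)·(1254·3.73²/2) = 0.07346·751.1·8724 = 4.814e+05 Pa.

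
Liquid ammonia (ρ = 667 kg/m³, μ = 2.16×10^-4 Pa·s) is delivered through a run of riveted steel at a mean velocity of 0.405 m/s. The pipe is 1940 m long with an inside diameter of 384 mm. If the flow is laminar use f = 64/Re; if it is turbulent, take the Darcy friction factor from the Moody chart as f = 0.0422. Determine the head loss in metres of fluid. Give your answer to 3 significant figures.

h_f ≈ 1.78 m

Reynolds number Re = ρVD/μ = 667 · 0.405 · 0.384 / 0.000216 = 4.802e+05.
Re > 4000 → turbulent; use the Moody-chart value f = 0.0422.
Darcy-Weisbach: ΔP = f(L/D)(ρV²/2) = 0.0422·(1940/0.384)·(667·0.405²/2) = 0.0422·5052·54.7 = 1.166e+04 Pa.
Head loss h_f = ΔP/(ρg) = 1.166e+04/(667·9.81) = 1.78 m.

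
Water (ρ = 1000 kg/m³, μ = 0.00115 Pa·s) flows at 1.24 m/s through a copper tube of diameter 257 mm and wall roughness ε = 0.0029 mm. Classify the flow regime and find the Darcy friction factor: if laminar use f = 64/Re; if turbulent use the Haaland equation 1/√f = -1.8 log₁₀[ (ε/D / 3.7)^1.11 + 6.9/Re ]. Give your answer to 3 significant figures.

f ≈ 0.0146

Re = ρVD/μ = 1000·1.24·0.257/0.00115 = 2.771e+05.
Re > 4000 → turbulent. ε/D = 2.9e-06/0.257 = 1.13e-05; Haaland: 1/√f = -1.8 log₁₀[7.54e-07 + 2.49e-05] = 8.264, so f = 0.01464.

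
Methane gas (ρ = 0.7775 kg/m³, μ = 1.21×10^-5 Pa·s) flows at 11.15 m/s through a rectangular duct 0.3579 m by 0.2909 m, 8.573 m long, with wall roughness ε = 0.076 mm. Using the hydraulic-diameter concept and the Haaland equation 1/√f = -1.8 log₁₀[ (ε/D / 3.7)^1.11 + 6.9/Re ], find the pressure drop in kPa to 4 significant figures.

Hydraulic diameter D_h = 4A/P = 4·(0.3579·0.2909)/(2·(0.3579+0.2909)) = 0.4165/1.298 = 0.3209 m.
Re = ρVD_h/μ = 0.7775·11.15·0.3209/1.21e-05 = 2.299e+05.
ε/D_h = 7.6e-05/0.3209 = 0.000237; Haaland gives 1/√f = -1.8 log₁₀[2.21e-05+3e-05] = 7.709, so f = 0.01683.
ΔP = f(L/D_h)(ρV²/2) = 0.01683·8.573/0.3209·48.33 = 21.72 Pa.
ΔP = 0.02172 kPa.

ΔP ≈ 0.02172 kPa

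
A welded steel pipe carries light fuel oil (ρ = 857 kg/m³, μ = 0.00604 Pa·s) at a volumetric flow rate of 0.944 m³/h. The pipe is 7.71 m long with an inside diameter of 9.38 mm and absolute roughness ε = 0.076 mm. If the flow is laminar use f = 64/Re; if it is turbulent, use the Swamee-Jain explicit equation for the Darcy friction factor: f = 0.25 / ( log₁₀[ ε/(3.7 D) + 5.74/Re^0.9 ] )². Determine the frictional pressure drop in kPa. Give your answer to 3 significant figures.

Q = 0.944 m³/h = 0.944/3600 = 0.0002622 m³/s.
Cross-sectional area A = πD²/4 = π(0.00938)²/4 = 6.91e-05 m²; mean velocity V = Q/A = 0.0002622/6.91e-05 = 3.795 m/s.
Reynolds number Re = ρVD/μ = 857 · 3.795 · 0.00938 / 0.00604 = 5050.
Re > 4000 → turbulent. Relative roughness ε/D = 7.6e-05/0.00938 = 0.0081. Swamee-Jain: f = 0.25/(log₁₀[0.0081/3.7 + 5.74/5050^0.9])² = 0.25/(log₁₀[0.00219 + 0.00267])² = 0.25/(-2.314)² = 0.0467.
Darcy-Weisbach: ΔP = f(L/D)(ρV²/2) = 0.0467·(7.71/0.00938)·(857·3.795²/2) = 0.0467·822·6170 = 2.369e+05 Pa.
ΔP = 2.369e+05 Pa = 237 kPa.

ΔP ≈ 237 kPa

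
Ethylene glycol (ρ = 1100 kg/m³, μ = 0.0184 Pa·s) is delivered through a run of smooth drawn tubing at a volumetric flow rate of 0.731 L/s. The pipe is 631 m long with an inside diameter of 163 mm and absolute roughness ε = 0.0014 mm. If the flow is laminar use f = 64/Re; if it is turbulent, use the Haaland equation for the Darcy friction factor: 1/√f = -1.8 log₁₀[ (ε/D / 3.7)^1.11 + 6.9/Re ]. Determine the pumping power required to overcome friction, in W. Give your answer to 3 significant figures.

Q = 0.731 L/s = 0.731/1000 = 0.000731 m³/s.
Cross-sectional area A = πD²/4 = π(0.163)²/4 = 0.02087 m²; mean velocity V = Q/A = 0.000731/0.02087 = 0.03503 m/s.
Reynolds number Re = ρVD/μ = 1100 · 0.03503 · 0.163 / 0.0184 = 341.4.
Re < 2300 → laminar flow, so f = 64/Re = 64/341.4 = 0.1875 (the turbulent correlation is not needed).
Darcy-Weisbach: ΔP = f(L/D)(ρV²/2) = 0.1875·(631/0.163)·(1100·0.03503²/2) = 0.1875·3871·0.6749 = 489.9 Pa.
Pumping power P = QΔP = 0.000731·489.9 = 0.3581 W = 0.358 W.

P ≈ 0.358 W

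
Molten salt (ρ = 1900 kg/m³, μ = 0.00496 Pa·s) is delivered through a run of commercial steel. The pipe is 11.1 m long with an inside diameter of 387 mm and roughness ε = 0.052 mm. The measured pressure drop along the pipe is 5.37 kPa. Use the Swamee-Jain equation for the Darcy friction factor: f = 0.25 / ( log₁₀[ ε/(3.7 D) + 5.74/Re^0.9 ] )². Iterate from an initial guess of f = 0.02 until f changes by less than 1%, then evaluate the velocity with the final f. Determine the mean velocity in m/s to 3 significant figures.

V ≈ 3.66 m/s

Rearranging Darcy-Weisbach: V = √(2·ΔP·D/(f·L·ρ)). With ε/D = 5.2e-05/0.387 = 0.000134, iterate starting from f = 0.02:
  f = 0.02 → V = √(2·5370·0.387/(0.02·11.1·1900)) = 3.139 m/s; Re = ρVD/μ = 4.654e+05; f → 0.01497
  f = 0.01497 → V = 3.629 m/s; Re = 5.38e+05; f → 0.01474
  f = 0.01474 → V = 3.656 m/s; Re = 5.42e+05; f → 0.01473
Converged (Δf/f < 1%). With the final f = 0.01473: V = √(2·5370·0.387/(0.01473·11.1·1900)) = 3.657 m/s.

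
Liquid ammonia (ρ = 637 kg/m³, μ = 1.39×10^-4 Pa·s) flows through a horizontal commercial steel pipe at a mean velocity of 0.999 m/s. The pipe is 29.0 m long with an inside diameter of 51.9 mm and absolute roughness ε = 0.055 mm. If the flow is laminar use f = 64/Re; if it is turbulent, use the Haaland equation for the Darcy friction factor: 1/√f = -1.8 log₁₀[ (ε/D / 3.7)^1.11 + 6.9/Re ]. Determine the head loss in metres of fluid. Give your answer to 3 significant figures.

Reynolds number Re = ρVD/μ = 637 · 0.999 · 0.0519 / 0.000139 = 2.376e+05.
Re > 4000 → turbulent. Relative roughness ε/D = 5.5e-05/0.0519 = 0.00106. Haaland: 1/√f = -1.8 log₁₀[(0.00106/3.7)^1.11 + 6.9/2.376e+05] = -1.8 log₁₀[0.000117 + 2.9e-05] = 6.905, so f = 0.02097.
Darcy-Weisbach: ΔP = f(L/D)(ρV²/2) = 0.02097·(29/0.0519)·(637·0.999²/2) = 0.02097·558.8·317.9 = 3725 Pa.
Head loss h_f = ΔP/(ρg) = 3725/(637·9.81) = 0.596 m.

h_f ≈ 0.596 m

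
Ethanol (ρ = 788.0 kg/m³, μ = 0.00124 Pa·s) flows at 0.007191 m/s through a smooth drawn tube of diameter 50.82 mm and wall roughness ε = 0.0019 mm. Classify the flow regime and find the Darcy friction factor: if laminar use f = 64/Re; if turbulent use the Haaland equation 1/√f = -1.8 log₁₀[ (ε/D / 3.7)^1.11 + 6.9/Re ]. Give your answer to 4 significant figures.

Re = ρVD/μ = 788·0.007191·0.05082/0.00124 = 232.2.
Re < 2300 → laminar, so f = 64/Re = 0.2756 (roughness is irrelevant in laminar flow).

f ≈ 0.2756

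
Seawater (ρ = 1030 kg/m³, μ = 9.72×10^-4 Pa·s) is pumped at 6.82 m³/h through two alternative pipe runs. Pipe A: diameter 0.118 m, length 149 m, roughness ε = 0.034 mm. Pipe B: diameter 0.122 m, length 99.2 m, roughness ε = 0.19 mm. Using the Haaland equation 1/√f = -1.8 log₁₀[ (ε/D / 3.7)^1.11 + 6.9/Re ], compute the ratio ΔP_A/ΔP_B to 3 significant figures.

Pipe A: V = Q/A = 0.001894/0.01094 = 0.1732 m/s; Re = 2.166e+04; ε/D = 0.000288; Haaland → f = 0.02577; ΔP_A = f(L/D)(ρV²/2) = 502.9 Pa.
Pipe B: V = Q/A = 0.001894/0.01169 = 0.1621 m/s; Re = 2.095e+04; ε/D = 0.00156; Haaland → f = 0.02845; ΔP_B = f(L/D)(ρV²/2) = 312.9 Pa.
ΔP_A/ΔP_B = 502.9/312.9 = 1.61.

ΔP_A/ΔP_B ≈ 1.61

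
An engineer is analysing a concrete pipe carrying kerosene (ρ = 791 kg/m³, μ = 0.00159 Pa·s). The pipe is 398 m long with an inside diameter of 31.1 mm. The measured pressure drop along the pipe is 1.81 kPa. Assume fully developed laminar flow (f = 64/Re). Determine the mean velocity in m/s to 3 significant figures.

For laminar flow, f = 64/Re with Re = ρVD/μ, so Darcy-Weisbach reduces to ΔP = 32μLV/D². Solving for V: V = ΔP·D²/(32μL) = 1810·(0.0311)²/(32·0.00159·398) = 0.08645 m/s.
Check: Re = ρVD/μ = 791·0.08645·0.0311/0.00159 = 1338 < 2300, so the laminar assumption holds.

V ≈ 0.0865 m/s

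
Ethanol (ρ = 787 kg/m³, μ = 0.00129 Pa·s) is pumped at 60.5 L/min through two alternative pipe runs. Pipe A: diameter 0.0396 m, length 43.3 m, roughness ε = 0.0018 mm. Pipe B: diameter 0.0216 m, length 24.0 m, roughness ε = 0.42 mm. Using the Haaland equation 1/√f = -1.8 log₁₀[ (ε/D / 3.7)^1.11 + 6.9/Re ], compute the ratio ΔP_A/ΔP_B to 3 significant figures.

Pipe A: V = Q/A = 0.001008/0.001232 = 0.8187 m/s; Re = 1.978e+04; ε/D = 4.55e-05; Haaland → f = 0.02589; ΔP_A = f(L/D)(ρV²/2) = 7465 Pa.
Pipe B: V = Q/A = 0.001008/0.0003664 = 2.752 m/s; Re = 3.626e+04; ε/D = 0.0194; Haaland → f = 0.04926; ΔP_B = f(L/D)(ρV²/2) = 1.631e+05 Pa.
ΔP_A/ΔP_B = 7465/1.631e+05 = 0.0458.

ΔP_A/ΔP_B ≈ 0.0458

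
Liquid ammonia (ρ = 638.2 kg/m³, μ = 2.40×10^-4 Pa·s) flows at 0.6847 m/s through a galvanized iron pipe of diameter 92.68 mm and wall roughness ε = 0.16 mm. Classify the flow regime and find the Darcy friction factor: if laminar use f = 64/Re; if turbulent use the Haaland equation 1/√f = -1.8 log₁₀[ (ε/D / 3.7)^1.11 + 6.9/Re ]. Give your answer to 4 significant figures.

f ≈ 0.02359

Re = ρVD/μ = 638.2·0.6847·0.09268/0.00024 = 1.687e+05.
Re > 4000 → turbulent. ε/D = 0.00016/0.09268 = 0.00173; Haaland: 1/√f = -1.8 log₁₀[0.000201 + 4.09e-05] = 6.511, so f = 0.02359.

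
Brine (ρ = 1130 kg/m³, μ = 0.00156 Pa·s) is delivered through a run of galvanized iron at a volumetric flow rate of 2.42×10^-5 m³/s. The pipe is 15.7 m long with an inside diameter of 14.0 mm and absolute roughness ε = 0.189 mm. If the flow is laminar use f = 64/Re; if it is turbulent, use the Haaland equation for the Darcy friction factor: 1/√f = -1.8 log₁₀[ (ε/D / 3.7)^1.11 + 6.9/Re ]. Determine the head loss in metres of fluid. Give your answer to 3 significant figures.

h_f ≈ 0.0567 m

Cross-sectional area A = πD²/4 = π(0.014)²/4 = 0.0001539 m²; mean velocity V = Q/A = 2.42e-05/0.0001539 = 0.1572 m/s.
Reynolds number Re = ρVD/μ = 1130 · 0.1572 · 0.014 / 0.00156 = 1594.
Re < 2300 → laminar flow, so f = 64/Re = 64/1594 = 0.04014 (the turbulent correlation is not needed).
Darcy-Weisbach: ΔP = f(L/D)(ρV²/2) = 0.04014·(15.7/0.014)·(1130·0.1572²/2) = 0.04014·1121·13.96 = 628.6 Pa.
Head loss h_f = ΔP/(ρg) = 628.6/(1130·9.81) = 0.0567 m.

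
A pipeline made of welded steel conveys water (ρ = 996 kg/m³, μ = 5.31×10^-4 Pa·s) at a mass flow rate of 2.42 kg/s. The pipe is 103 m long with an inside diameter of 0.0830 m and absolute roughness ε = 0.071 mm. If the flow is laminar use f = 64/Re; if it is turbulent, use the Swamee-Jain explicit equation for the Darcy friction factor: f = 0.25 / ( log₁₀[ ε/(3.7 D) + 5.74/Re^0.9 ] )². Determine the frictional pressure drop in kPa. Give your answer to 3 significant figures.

A = πD²/4 = π(0.083)²/4 = 0.005411 m²; mean velocity V = ṁ/(ρA) = 2.42/(996 · 0.005411) = 0.4491 m/s.
Reynolds number Re = ρVD/μ = 996 · 0.4491 · 0.083 / 0.000531 = 6.991e+04.
Re > 4000 → turbulent. Relative roughness ε/D = 7.1e-05/0.083 = 0.000855. Swamee-Jain: f = 0.25/(log₁₀[0.000855/3.7 + 5.74/6.991e+04^0.9])² = 0.25/(log₁₀[0.000231 + 0.000251])² = 0.25/(-3.317)² = 0.02272.
Darcy-Weisbach: ΔP = f(L/D)(ρV²/2) = 0.02272·(103/0.083)·(996·0.4491²/2) = 0.02272·1241·100.4 = 2831 Pa.
ΔP = 2831 Pa = 2.83 kPa.

ΔP ≈ 2.83 kPa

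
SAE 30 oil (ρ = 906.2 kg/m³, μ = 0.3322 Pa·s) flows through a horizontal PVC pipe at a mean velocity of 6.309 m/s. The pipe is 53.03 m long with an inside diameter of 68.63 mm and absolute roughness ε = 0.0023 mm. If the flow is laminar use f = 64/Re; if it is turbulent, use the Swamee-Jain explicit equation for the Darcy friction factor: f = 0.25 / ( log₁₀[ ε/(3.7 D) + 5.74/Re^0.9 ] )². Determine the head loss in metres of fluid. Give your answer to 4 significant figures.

h_f ≈ 84.94 m

Reynolds number Re = ρVD/μ = 906.2 · 6.309 · 0.06863 / 0.332 = 1181.
Re < 2300 → laminar flow, so f = 64/Re = 64/1181 = 0.05419 (the turbulent correlation is not needed).
Darcy-Weisbach: ΔP = f(L/D)(ρV²/2) = 0.05419·(53.03/0.06863)·(906.2·6.309²/2) = 0.05419·772.7·1.803e+04 = 7.551e+05 Pa.
Head loss h_f = ΔP/(ρg) = 7.551e+05/(906.2·9.81) = 84.94 m.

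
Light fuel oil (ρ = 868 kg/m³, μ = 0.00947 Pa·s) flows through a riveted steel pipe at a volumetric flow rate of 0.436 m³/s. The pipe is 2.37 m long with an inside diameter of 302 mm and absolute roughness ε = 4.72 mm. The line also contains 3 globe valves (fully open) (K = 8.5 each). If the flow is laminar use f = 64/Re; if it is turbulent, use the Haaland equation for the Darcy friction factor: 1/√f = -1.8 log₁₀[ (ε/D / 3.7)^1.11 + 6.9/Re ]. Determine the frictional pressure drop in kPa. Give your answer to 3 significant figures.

ΔP ≈ 416 kPa

Cross-sectional area A = πD²/4 = π(0.302)²/4 = 0.07163 m²; mean velocity V = Q/A = 0.436/0.07163 = 6.087 m/s.
Reynolds number Re = ρVD/μ = 868 · 6.087 · 0.302 / 0.00947 = 1.685e+05.
Re > 4000 → turbulent. Relative roughness ε/D = 0.00472/0.302 = 0.0156. Haaland: 1/√f = -1.8 log₁₀[(0.0156/3.7)^1.11 + 6.9/1.685e+05] = -1.8 log₁₀[0.00232 + 4.1e-05] = 4.73, so f = 0.0447.
Total minor-loss coefficient ΣK = 3·8.5 = 25.5.
ΔP = [f·L/D + ΣK]·(ρV²/2) = [0.0447·2.37/0.302 + 25.5]·(868·6.087²/2) = [0.3508 + 25.5]·1.608e+04 = 4.157e+05 Pa.
ΔP = 4.157e+05 Pa = 416 kPa.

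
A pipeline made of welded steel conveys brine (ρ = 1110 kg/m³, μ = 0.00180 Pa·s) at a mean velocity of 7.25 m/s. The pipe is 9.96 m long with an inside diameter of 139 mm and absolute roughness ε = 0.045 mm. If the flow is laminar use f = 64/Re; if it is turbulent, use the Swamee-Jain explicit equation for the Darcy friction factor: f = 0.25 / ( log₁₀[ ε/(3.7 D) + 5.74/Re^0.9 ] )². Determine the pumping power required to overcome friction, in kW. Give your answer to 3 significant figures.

Reynolds number Re = ρVD/μ = 1110 · 7.25 · 0.139 / 0.0018 = 6.214e+05.
Re > 4000 → turbulent. Relative roughness ε/D = 4.5e-05/0.139 = 0.000324. Swamee-Jain: f = 0.25/(log₁₀[0.000324/3.7 + 5.74/6.214e+05^0.9])² = 0.25/(log₁₀[8.75e-05 + 3.51e-05])² = 0.25/(-3.912)² = 0.01634.
Darcy-Weisbach: ΔP = f(L/D)(ρV²/2) = 0.01634·(9.96/0.139)·(1110·7.25²/2) = 0.01634·71.65·2.917e+04 = 3.415e+04 Pa.
Q = V·A = 7.25·0.01517 = 0.11 m³/s.
Pumping power P = QΔP = 0.11·3.415e+04 = 3757 W = 3.76 kW.

P ≈ 3.76 kW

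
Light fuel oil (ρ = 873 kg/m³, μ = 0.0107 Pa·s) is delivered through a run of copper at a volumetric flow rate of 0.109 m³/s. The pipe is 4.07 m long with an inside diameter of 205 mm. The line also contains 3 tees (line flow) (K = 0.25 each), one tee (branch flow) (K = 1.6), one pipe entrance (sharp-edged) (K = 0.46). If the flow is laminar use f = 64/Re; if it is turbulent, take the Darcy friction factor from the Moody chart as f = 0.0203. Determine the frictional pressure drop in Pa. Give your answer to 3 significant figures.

Cross-sectional area A = πD²/4 = π(0.205)²/4 = 0.03301 m²; mean velocity V = Q/A = 0.109/0.03301 = 3.302 m/s.
Reynolds number Re = ρVD/μ = 873 · 3.302 · 0.205 / 0.0107 = 5.523e+04.
Re > 4000 → turbulent; use the Moody-chart value f = 0.0203.
Total minor-loss coefficient ΣK = 3·0.25 + 1·1.6 + 1·0.46 = 2.81.
ΔP = [f·L/D + ΣK]·(ρV²/2) = [0.0203·4.07/0.205 + 2.81]·(873·3.302²/2) = [0.403 + 2.81]·4760 = 1.53e+04 Pa.

ΔP ≈ 15300 Pa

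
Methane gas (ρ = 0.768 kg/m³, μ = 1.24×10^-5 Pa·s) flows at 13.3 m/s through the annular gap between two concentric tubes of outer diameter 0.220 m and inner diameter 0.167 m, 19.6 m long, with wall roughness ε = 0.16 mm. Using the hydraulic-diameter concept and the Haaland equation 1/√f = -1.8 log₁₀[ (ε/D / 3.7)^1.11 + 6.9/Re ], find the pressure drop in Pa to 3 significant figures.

Hydraulic diameter D_h = 4A/P = D_o - D_i = 0.22 - 0.167 = 0.053 m.
Re = ρVD_h/μ = 0.768·13.3·0.053/1.24e-05 = 4.366e+04.
ε/D_h = 0.00016/0.053 = 0.00302; Haaland gives 1/√f = -1.8 log₁₀[0.000373+0.000158] = 5.894, so f = 0.02878.
ΔP = f(L/D_h)(ρV²/2) = 0.02878·19.6/0.053·67.93 = 723 Pa.

ΔP ≈ 723 Pa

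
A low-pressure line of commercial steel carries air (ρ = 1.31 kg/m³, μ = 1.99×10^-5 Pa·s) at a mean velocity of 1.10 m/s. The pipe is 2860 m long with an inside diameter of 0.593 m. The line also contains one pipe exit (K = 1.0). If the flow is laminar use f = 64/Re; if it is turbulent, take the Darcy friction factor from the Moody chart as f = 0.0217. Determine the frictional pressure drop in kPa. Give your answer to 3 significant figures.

Reynolds number Re = ρVD/μ = 1.31 · 1.1 · 0.593 / 1.99e-05 = 4.294e+04.
Re > 4000 → turbulent; use the Moody-chart value f = 0.0217.
Total minor-loss coefficient ΣK = 1·1 = 1.
ΔP = [f·L/D + ΣK]·(ρV²/2) = [0.0217·2860/0.593 + 1]·(1.31·1.1²/2) = [104.7 + 1]·0.7926 = 83.74 Pa.
ΔP = 83.74 Pa = 0.0837 kPa.

ΔP ≈ 0.0837 kPa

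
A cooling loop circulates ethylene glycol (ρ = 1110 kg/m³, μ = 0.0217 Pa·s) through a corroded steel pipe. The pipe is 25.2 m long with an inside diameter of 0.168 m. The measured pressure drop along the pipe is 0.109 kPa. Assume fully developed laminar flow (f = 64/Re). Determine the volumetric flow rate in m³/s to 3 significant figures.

Q ≈ 0.00390 m³/s

For laminar flow, f = 64/Re with Re = ρVD/μ, so Darcy-Weisbach reduces to ΔP = 32μLV/D². Solving for V: V = ΔP·D²/(32μL) = 109·(0.168)²/(32·0.0217·25.2) = 0.1758 m/s.
Check: Re = ρVD/μ = 1110·0.1758·0.168/0.0217 = 1511 < 2300, so the laminar assumption holds.
Q = V·A = 0.1758·(π/4·0.168²) = 0.003897 m³/s = 0.00390 m³/s.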